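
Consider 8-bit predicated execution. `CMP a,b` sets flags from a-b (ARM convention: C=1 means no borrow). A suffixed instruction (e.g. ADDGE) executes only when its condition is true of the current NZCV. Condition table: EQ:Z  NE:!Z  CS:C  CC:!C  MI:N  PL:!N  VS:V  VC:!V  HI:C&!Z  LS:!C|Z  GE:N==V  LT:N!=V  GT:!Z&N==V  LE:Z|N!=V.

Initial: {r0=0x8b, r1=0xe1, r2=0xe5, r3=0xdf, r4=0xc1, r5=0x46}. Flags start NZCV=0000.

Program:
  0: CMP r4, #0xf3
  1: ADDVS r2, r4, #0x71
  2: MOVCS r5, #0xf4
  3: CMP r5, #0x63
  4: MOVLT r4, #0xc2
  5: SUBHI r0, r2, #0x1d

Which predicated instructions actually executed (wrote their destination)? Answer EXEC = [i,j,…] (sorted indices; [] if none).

EXEC = [4]

0: ✓ CMP  NZCV=1000
1: · ADDVS
2: · MOVCS
3: ✓ CMP  NZCV=1000
4: ✓ MOVLT  r4←0xc2
5: · SUBHI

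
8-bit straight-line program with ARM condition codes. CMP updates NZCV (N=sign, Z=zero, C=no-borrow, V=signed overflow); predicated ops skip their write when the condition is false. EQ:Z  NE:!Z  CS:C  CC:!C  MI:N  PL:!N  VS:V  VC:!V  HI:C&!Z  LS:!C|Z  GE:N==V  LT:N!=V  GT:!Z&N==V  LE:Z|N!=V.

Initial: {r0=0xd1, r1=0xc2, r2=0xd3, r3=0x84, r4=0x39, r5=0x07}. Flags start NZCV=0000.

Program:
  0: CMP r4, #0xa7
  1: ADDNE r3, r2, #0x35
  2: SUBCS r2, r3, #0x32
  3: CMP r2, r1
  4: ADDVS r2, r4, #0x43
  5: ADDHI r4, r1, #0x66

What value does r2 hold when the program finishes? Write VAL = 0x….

VAL = 0xd3

0: ✓ CMP  NZCV=1001
1: ✓ ADDNE  r3←0x08
2: · SUBCS
3: ✓ CMP  NZCV=0010
4: · ADDVS
5: ✓ ADDHI  r4←0x28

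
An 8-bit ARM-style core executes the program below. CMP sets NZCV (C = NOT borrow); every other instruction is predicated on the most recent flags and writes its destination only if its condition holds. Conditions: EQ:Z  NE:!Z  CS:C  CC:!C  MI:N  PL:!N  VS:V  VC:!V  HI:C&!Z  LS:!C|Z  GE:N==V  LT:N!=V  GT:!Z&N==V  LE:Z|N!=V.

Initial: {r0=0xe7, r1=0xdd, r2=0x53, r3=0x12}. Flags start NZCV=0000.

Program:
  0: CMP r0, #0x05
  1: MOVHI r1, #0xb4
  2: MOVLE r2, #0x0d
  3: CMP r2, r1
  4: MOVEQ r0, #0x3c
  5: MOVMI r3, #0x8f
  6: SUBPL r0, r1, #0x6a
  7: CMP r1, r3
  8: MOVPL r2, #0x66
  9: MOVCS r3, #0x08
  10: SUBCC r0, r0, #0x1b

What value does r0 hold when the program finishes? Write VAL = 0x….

VAL = 0x4a

[0] flags=1010 → (cmp)
[1] flags=1010 HI?T → r1=0xb4
[2] flags=1010 LE?T → r2=0x0d
[3] flags=0000 → (cmp)
[4] flags=0000 EQ?F → skip
[5] flags=0000 MI?F → skip
[6] flags=0000 PL?T → r0=0x4a
[7] flags=1010 → (cmp)
[8] flags=1010 PL?F → skip
[9] flags=1010 CS?T → r3=0x08
[10] flags=1010 CC?F → skip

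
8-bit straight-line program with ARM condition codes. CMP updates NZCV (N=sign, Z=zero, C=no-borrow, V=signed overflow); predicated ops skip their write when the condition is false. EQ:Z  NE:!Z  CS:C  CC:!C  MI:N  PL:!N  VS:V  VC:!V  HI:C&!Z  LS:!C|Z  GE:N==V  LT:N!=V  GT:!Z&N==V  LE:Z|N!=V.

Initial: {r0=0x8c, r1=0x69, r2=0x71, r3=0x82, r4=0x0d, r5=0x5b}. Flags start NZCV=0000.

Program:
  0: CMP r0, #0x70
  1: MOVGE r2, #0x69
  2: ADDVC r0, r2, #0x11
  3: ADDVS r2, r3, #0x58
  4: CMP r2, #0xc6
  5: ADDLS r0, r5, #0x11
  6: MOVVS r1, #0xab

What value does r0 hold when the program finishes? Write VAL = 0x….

VAL = 0x8c

0: ✓ CMP  NZCV=0011
1: · MOVGE
2: · ADDVC
3: ✓ ADDVS  r2←0xda
4: ✓ CMP  NZCV=0010
5: · ADDLS
6: · MOVVS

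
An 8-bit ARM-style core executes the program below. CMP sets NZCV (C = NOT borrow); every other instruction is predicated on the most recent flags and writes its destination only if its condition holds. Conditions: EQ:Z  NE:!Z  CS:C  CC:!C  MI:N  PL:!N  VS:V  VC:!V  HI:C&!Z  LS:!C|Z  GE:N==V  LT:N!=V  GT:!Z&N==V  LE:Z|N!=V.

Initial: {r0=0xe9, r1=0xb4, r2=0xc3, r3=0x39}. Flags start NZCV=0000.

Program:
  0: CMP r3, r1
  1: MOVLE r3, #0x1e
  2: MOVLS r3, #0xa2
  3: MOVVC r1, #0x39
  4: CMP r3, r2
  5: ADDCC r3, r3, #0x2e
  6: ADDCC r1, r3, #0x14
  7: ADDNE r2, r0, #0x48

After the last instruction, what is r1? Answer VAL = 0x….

0: ✓ CMP  NZCV=1001
1: · MOVLE
2: ✓ MOVLS  r3←0xa2
3: · MOVVC
4: ✓ CMP  NZCV=1000
5: ✓ ADDCC  r3←0xd0
6: ✓ ADDCC  r1←0xe4
7: ✓ ADDNE  r2←0x31

VAL = 0xe4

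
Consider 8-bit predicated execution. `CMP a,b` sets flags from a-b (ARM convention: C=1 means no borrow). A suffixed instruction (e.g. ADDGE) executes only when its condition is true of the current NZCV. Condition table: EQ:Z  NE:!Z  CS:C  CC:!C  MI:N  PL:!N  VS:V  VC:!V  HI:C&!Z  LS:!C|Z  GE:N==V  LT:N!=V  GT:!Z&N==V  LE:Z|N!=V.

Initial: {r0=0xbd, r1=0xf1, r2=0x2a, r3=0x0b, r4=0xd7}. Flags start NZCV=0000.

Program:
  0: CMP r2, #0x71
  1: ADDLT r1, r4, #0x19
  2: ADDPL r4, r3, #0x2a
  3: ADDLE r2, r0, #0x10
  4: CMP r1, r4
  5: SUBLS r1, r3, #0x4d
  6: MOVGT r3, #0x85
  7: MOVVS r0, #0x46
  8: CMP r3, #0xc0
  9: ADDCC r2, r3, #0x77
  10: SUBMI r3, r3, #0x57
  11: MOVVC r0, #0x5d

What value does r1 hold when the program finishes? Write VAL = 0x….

0: ✓ CMP  NZCV=1000
1: ✓ ADDLT  r1←0xf0
2: · ADDPL
3: ✓ ADDLE  r2←0xcd
4: ✓ CMP  NZCV=0010
5: · SUBLS
6: ✓ MOVGT  r3←0x85
7: · MOVVS
8: ✓ CMP  NZCV=1000
9: ✓ ADDCC  r2←0xfc
10: ✓ SUBMI  r3←0x2e
11: ✓ MOVVC  r0←0x5d

VAL = 0xf0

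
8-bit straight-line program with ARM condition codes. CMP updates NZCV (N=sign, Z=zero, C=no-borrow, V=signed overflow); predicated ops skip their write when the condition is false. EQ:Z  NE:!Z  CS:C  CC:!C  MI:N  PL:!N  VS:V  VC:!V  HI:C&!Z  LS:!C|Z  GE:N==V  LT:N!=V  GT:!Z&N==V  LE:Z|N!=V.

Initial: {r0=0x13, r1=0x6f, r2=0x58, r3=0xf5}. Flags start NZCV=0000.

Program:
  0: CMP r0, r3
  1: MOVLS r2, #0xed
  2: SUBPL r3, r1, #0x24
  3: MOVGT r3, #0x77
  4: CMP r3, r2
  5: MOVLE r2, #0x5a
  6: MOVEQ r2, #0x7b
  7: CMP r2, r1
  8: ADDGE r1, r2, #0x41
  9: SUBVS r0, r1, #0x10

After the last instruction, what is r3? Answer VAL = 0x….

[0] flags=0000 → (cmp)
[1] flags=0000 LS?T → r2=0xed
[2] flags=0000 PL?T → r3=0x4b
[3] flags=0000 GT?T → r3=0x77
[4] flags=1001 → (cmp)
[5] flags=1001 LE?F → skip
[6] flags=1001 EQ?F → skip
[7] flags=0011 → (cmp)
[8] flags=0011 GE?F → skip
[9] flags=0011 VS?T → r0=0x5f

VAL = 0x77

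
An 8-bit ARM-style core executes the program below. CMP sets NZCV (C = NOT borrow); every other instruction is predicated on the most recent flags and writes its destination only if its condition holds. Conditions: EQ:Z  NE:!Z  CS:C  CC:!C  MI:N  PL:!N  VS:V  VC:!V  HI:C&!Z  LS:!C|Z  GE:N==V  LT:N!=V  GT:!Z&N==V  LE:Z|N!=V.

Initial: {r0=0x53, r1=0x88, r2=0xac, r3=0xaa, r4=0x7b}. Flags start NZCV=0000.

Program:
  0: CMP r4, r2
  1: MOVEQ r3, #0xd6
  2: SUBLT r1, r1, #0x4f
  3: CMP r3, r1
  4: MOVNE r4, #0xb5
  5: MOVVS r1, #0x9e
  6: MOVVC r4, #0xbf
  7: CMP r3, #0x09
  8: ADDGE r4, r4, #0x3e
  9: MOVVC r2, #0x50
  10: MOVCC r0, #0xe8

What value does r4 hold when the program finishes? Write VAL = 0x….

VAL = 0xbf

0: ✓ CMP  NZCV=1001
1: · MOVEQ
2: · SUBLT
3: ✓ CMP  NZCV=0010
4: ✓ MOVNE  r4←0xb5
5: · MOVVS
6: ✓ MOVVC  r4←0xbf
7: ✓ CMP  NZCV=1010
8: · ADDGE
9: ✓ MOVVC  r2←0x50
10: · MOVCC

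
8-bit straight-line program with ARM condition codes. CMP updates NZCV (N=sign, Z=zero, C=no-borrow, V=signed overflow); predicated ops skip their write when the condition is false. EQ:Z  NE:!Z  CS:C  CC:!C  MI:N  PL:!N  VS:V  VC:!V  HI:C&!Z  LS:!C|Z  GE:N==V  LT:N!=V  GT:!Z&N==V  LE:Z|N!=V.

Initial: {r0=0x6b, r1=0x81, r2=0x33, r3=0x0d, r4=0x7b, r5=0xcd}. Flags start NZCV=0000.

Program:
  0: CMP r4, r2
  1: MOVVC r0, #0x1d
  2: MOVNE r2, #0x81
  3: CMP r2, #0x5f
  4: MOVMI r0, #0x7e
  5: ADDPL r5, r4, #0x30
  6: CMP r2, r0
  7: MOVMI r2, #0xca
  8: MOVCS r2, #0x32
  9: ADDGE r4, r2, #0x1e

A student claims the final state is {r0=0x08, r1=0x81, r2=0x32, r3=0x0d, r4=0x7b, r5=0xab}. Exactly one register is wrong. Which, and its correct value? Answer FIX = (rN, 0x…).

FIX = (r0, 0x1d)

0: ✓ CMP  NZCV=0010
1: ✓ MOVVC  r0←0x1d
2: ✓ MOVNE  r2←0x81
3: ✓ CMP  NZCV=0011
4: · MOVMI
5: ✓ ADDPL  r5←0xab
6: ✓ CMP  NZCV=0011
7: · MOVMI
8: ✓ MOVCS  r2←0x32
9: · ADDGE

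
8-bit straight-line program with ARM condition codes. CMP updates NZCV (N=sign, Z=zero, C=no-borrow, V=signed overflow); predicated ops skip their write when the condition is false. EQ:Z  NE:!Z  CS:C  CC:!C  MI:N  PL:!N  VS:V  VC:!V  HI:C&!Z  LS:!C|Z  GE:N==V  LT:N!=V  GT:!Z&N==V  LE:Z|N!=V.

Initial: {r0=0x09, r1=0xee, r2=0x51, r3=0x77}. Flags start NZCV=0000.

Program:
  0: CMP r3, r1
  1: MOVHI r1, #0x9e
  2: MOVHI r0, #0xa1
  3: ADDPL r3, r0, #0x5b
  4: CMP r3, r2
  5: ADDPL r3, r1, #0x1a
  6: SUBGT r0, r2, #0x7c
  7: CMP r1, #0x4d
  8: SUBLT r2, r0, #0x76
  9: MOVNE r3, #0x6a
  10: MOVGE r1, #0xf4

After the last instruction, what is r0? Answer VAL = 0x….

VAL = 0xd5

[0] flags=1001 → (cmp)
[1] flags=1001 HI?F → skip
[2] flags=1001 HI?F → skip
[3] flags=1001 PL?F → skip
[4] flags=0010 → (cmp)
[5] flags=0010 PL?T → r3=0x08
[6] flags=0010 GT?T → r0=0xd5
[7] flags=1010 → (cmp)
[8] flags=1010 LT?T → r2=0x5f
[9] flags=1010 NE?T → r3=0x6a
[10] flags=1010 GE?F → skip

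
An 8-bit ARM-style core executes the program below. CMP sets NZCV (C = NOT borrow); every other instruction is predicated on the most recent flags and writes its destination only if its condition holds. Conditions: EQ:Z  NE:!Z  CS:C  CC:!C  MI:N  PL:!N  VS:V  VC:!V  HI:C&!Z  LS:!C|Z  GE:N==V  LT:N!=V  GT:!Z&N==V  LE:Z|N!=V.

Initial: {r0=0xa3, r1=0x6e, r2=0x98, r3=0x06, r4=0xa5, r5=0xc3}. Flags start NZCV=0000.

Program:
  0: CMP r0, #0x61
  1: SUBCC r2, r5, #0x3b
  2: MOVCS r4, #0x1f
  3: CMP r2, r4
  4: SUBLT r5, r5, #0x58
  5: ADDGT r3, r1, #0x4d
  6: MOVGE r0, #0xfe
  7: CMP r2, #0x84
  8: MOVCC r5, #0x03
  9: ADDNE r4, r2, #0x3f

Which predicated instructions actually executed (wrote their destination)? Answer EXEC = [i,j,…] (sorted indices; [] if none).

EXEC = [2,4,9]

0: ✓ CMP  NZCV=0011
1: · SUBCC
2: ✓ MOVCS  r4←0x1f
3: ✓ CMP  NZCV=0011
4: ✓ SUBLT  r5←0x6b
5: · ADDGT
6: · MOVGE
7: ✓ CMP  NZCV=0010
8: · MOVCC
9: ✓ ADDNE  r4←0xd7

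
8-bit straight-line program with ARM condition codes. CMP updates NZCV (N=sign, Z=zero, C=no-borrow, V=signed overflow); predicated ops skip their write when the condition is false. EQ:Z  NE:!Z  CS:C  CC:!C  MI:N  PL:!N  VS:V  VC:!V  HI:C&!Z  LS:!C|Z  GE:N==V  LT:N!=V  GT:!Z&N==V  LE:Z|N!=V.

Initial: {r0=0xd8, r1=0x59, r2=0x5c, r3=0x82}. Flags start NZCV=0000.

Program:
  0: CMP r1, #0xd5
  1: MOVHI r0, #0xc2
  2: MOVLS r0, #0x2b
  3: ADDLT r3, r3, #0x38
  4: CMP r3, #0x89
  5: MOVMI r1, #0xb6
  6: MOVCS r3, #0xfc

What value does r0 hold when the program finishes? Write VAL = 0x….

0: ✓ CMP  NZCV=1001
1: · MOVHI
2: ✓ MOVLS  r0←0x2b
3: · ADDLT
4: ✓ CMP  NZCV=1000
5: ✓ MOVMI  r1←0xb6
6: · MOVCS

VAL = 0x2b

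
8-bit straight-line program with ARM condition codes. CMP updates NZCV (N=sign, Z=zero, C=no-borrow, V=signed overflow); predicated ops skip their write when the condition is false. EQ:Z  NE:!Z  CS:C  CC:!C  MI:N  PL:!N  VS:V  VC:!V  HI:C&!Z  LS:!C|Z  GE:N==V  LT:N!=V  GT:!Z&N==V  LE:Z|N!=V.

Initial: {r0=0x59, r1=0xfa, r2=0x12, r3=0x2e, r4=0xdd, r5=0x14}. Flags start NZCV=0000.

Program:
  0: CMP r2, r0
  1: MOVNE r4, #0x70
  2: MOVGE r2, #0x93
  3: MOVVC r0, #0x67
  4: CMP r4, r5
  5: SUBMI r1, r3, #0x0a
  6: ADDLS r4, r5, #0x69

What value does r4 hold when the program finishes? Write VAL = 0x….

[0] flags=1000 → (cmp)
[1] flags=1000 NE?T → r4=0x70
[2] flags=1000 GE?F → skip
[3] flags=1000 VC?T → r0=0x67
[4] flags=0010 → (cmp)
[5] flags=0010 MI?F → skip
[6] flags=0010 LS?F → skip

VAL = 0x70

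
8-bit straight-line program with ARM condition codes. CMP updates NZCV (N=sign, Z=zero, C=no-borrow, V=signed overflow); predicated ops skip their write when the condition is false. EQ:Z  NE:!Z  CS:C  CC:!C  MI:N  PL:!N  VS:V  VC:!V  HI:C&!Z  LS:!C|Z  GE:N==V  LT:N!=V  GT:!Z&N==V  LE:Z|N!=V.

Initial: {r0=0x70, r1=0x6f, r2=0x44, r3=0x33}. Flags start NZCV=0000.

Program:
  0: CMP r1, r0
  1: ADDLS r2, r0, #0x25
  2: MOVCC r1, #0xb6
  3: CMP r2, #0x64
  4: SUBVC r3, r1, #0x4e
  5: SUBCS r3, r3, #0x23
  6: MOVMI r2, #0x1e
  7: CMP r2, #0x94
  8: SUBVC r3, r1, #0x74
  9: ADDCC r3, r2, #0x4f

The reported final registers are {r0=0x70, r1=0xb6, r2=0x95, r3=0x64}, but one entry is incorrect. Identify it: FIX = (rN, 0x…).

FIX = (r3, 0x42)

[0] flags=1000 → (cmp)
[1] flags=1000 LS?T → r2=0x95
[2] flags=1000 CC?T → r1=0xb6
[3] flags=0011 → (cmp)
[4] flags=0011 VC?F → skip
[5] flags=0011 CS?T → r3=0x10
[6] flags=0011 MI?F → skip
[7] flags=0010 → (cmp)
[8] flags=0010 VC?T → r3=0x42
[9] flags=0010 CC?F → skip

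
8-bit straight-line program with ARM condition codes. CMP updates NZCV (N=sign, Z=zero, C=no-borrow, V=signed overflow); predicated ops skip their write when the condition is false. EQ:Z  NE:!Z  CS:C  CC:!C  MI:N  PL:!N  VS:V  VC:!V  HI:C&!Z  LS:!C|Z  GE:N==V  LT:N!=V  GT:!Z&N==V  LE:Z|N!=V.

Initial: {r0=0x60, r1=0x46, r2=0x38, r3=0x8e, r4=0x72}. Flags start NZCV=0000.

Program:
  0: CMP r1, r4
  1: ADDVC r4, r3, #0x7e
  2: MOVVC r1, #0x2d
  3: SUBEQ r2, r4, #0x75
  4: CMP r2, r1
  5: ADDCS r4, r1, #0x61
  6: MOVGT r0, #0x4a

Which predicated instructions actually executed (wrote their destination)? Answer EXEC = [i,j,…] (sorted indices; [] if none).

EXEC = [1,2,5,6]

[0] flags=1000 → (cmp)
[1] flags=1000 VC?T → r4=0x0c
[2] flags=1000 VC?T → r1=0x2d
[3] flags=1000 EQ?F → skip
[4] flags=0010 → (cmp)
[5] flags=0010 CS?T → r4=0x8e
[6] flags=0010 GT?T → r0=0x4a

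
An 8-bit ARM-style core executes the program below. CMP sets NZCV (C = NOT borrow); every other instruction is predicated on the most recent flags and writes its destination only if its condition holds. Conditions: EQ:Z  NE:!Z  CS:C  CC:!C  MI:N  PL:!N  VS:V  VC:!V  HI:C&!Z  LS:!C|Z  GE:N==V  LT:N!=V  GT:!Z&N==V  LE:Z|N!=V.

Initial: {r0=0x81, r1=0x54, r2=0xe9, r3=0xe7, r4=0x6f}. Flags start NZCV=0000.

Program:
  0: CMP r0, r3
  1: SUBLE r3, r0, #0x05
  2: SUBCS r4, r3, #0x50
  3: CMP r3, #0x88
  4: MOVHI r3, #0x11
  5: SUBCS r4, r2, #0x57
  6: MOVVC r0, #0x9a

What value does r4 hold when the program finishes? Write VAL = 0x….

VAL = 0x6f

[0] flags=1000 → (cmp)
[1] flags=1000 LE?T → r3=0x7c
[2] flags=1000 CS?F → skip
[3] flags=1001 → (cmp)
[4] flags=1001 HI?F → skip
[5] flags=1001 CS?F → skip
[6] flags=1001 VC?F → skip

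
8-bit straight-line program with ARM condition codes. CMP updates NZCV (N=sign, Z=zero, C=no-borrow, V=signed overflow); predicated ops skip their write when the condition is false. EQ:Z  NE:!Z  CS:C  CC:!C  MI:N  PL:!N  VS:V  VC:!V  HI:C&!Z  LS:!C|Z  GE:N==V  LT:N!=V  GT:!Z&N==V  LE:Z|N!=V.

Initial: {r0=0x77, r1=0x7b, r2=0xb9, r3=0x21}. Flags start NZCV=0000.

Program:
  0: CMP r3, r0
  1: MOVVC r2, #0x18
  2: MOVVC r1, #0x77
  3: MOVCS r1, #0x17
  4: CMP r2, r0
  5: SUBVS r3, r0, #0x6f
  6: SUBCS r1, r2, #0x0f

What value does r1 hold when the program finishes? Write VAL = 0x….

VAL = 0x77

0: ✓ CMP  NZCV=1000
1: ✓ MOVVC  r2←0x18
2: ✓ MOVVC  r1←0x77
3: · MOVCS
4: ✓ CMP  NZCV=1000
5: · SUBVS
6: · SUBCS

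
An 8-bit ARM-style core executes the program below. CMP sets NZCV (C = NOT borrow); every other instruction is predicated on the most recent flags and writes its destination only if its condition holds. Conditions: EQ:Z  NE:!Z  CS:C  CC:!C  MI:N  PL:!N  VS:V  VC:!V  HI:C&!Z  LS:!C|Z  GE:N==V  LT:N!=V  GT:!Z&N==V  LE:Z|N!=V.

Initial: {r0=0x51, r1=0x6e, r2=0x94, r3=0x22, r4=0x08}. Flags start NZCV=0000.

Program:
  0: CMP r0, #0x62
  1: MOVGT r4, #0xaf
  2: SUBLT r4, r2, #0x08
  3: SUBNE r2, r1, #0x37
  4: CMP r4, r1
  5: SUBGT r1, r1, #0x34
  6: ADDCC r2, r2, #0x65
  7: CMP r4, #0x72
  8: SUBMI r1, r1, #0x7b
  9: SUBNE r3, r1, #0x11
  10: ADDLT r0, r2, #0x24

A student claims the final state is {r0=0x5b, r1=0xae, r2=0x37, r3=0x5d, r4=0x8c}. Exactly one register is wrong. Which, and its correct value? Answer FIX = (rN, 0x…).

0: ✓ CMP  NZCV=1000
1: · MOVGT
2: ✓ SUBLT  r4←0x8c
3: ✓ SUBNE  r2←0x37
4: ✓ CMP  NZCV=0011
5: · SUBGT
6: · ADDCC
7: ✓ CMP  NZCV=0011
8: · SUBMI
9: ✓ SUBNE  r3←0x5d
10: ✓ ADDLT  r0←0x5b

FIX = (r1, 0x6e)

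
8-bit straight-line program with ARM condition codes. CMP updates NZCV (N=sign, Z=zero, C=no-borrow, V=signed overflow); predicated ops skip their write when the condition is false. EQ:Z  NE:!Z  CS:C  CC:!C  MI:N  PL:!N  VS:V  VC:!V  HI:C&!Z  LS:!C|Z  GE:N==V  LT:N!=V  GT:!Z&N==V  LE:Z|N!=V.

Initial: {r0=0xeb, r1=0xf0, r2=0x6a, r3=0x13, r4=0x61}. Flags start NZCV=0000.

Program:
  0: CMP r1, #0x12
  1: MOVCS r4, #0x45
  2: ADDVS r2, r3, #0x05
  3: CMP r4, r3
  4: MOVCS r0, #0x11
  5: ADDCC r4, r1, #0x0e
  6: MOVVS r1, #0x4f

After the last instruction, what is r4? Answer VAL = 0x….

VAL = 0x45

[0] flags=1010 → (cmp)
[1] flags=1010 CS?T → r4=0x45
[2] flags=1010 VS?F → skip
[3] flags=0010 → (cmp)
[4] flags=0010 CS?T → r0=0x11
[5] flags=0010 CC?F → skip
[6] flags=0010 VS?F → skip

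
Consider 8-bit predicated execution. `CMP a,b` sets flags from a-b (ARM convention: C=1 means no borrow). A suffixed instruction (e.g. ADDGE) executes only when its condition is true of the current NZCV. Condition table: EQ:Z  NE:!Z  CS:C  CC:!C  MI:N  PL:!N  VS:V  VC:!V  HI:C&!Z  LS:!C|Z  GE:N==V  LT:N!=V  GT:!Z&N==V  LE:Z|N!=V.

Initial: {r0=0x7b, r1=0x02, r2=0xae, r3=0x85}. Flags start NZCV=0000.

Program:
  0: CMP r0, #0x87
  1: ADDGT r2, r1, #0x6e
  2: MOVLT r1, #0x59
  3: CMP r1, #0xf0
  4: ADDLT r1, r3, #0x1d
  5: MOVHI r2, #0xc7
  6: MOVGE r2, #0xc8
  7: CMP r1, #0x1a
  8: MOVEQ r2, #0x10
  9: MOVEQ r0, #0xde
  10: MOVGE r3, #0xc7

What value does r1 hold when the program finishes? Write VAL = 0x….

VAL = 0x02

0: ✓ CMP  NZCV=1001
1: ✓ ADDGT  r2←0x70
2: · MOVLT
3: ✓ CMP  NZCV=0000
4: · ADDLT
5: · MOVHI
6: ✓ MOVGE  r2←0xc8
7: ✓ CMP  NZCV=1000
8: · MOVEQ
9: · MOVEQ
10: · MOVGE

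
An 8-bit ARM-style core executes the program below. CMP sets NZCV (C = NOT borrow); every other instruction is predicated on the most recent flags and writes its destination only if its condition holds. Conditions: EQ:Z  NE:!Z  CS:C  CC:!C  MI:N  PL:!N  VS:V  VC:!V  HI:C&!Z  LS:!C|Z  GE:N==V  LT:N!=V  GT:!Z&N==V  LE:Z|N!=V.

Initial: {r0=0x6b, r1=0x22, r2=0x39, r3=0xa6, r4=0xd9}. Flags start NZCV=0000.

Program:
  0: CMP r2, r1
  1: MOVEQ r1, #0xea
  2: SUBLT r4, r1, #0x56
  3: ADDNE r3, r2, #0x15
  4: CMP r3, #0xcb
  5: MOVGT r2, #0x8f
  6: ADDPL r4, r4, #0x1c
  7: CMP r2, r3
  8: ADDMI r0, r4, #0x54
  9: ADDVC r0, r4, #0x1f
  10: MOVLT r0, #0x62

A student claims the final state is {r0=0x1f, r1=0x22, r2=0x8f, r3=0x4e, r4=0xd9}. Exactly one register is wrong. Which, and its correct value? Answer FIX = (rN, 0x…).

0: ✓ CMP  NZCV=0010
1: · MOVEQ
2: · SUBLT
3: ✓ ADDNE  r3←0x4e
4: ✓ CMP  NZCV=1001
5: ✓ MOVGT  r2←0x8f
6: · ADDPL
7: ✓ CMP  NZCV=0011
8: · ADDMI
9: · ADDVC
10: ✓ MOVLT  r0←0x62

FIX = (r0, 0x62)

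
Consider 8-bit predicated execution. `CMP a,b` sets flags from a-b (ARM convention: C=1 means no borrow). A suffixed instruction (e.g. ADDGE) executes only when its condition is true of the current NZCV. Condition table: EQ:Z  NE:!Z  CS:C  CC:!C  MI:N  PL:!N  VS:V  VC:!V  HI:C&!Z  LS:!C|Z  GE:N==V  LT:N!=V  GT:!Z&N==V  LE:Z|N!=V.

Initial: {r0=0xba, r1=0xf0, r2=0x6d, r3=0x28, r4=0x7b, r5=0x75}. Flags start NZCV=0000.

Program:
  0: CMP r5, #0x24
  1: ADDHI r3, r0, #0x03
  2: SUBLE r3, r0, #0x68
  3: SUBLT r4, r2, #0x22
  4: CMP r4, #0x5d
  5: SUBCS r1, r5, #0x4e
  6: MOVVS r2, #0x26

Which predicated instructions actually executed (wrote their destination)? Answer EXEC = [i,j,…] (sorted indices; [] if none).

EXEC = [1,5]

0: ✓ CMP  NZCV=0010
1: ✓ ADDHI  r3←0xbd
2: · SUBLE
3: · SUBLT
4: ✓ CMP  NZCV=0010
5: ✓ SUBCS  r1←0x27
6: · MOVVS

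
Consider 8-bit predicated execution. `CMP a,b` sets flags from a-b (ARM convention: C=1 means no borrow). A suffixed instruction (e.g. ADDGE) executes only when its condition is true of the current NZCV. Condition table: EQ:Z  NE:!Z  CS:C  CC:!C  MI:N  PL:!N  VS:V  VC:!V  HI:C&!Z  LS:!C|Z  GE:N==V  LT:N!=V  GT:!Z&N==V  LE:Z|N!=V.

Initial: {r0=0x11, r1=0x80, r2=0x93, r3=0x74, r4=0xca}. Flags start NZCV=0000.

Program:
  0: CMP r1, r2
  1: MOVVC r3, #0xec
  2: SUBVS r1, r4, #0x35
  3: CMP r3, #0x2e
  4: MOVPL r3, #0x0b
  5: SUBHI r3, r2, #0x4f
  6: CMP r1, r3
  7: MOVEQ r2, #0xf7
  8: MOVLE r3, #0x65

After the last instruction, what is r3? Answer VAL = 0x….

[0] flags=1000 → (cmp)
[1] flags=1000 VC?T → r3=0xec
[2] flags=1000 VS?F → skip
[3] flags=1010 → (cmp)
[4] flags=1010 PL?F → skip
[5] flags=1010 HI?T → r3=0x44
[6] flags=0011 → (cmp)
[7] flags=0011 EQ?F → skip
[8] flags=0011 LE?T → r3=0x65

VAL = 0x65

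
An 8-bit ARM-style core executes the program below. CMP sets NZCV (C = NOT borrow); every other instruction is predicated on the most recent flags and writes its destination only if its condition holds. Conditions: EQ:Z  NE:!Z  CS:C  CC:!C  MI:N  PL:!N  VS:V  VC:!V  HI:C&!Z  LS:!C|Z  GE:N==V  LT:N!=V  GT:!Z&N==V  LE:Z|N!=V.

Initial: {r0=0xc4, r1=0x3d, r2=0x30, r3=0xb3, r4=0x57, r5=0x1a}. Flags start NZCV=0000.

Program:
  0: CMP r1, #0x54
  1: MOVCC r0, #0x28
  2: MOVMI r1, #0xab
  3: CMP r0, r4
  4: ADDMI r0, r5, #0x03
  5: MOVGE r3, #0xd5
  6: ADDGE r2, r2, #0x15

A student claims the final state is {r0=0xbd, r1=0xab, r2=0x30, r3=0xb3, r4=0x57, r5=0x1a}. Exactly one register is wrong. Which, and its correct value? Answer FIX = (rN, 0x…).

FIX = (r0, 0x1d)

0: ✓ CMP  NZCV=1000
1: ✓ MOVCC  r0←0x28
2: ✓ MOVMI  r1←0xab
3: ✓ CMP  NZCV=1000
4: ✓ ADDMI  r0←0x1d
5: · MOVGE
6: · ADDGE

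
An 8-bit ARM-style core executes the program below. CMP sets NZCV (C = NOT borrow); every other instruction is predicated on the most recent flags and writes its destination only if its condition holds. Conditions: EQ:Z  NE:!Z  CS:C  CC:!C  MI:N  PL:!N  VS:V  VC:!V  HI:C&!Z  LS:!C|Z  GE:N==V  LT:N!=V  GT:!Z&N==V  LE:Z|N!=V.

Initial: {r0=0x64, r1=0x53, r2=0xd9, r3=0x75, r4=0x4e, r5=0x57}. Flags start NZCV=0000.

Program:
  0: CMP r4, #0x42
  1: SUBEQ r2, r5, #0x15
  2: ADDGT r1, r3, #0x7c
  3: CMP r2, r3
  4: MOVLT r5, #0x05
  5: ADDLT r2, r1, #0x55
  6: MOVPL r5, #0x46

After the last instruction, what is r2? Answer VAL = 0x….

[0] flags=0010 → (cmp)
[1] flags=0010 EQ?F → skip
[2] flags=0010 GT?T → r1=0xf1
[3] flags=0011 → (cmp)
[4] flags=0011 LT?T → r5=0x05
[5] flags=0011 LT?T → r2=0x46
[6] flags=0011 PL?T → r5=0x46

VAL = 0x46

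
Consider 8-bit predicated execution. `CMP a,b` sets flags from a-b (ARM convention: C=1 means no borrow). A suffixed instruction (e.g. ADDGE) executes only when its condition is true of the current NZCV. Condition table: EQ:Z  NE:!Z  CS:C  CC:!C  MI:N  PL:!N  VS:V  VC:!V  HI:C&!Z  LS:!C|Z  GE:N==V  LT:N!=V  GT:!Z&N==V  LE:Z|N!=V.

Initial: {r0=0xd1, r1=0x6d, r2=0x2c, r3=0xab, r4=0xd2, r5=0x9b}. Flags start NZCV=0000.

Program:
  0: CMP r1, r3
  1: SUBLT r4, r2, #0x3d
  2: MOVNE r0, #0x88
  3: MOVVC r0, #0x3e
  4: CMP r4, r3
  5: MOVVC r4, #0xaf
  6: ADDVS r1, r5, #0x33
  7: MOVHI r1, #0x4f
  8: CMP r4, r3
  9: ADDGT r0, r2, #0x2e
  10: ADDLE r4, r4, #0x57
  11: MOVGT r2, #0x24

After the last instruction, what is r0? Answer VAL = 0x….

0: ✓ CMP  NZCV=1001
1: · SUBLT
2: ✓ MOVNE  r0←0x88
3: · MOVVC
4: ✓ CMP  NZCV=0010
5: ✓ MOVVC  r4←0xaf
6: · ADDVS
7: ✓ MOVHI  r1←0x4f
8: ✓ CMP  NZCV=0010
9: ✓ ADDGT  r0←0x5a
10: · ADDLE
11: ✓ MOVGT  r2←0x24

VAL = 0x5a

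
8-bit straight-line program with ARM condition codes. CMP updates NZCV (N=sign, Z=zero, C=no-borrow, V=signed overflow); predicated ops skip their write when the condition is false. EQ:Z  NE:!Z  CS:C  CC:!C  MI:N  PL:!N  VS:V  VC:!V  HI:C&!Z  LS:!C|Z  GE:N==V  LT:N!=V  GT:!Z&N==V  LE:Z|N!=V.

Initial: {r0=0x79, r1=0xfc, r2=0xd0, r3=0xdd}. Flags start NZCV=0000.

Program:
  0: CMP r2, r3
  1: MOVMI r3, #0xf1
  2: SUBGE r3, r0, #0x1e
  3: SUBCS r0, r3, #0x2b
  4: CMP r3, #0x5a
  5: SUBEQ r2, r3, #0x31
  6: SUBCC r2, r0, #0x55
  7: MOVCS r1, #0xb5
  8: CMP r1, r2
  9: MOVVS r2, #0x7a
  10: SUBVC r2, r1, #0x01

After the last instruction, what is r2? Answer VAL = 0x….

[0] flags=1000 → (cmp)
[1] flags=1000 MI?T → r3=0xf1
[2] flags=1000 GE?F → skip
[3] flags=1000 CS?F → skip
[4] flags=1010 → (cmp)
[5] flags=1010 EQ?F → skip
[6] flags=1010 CC?F → skip
[7] flags=1010 CS?T → r1=0xb5
[8] flags=1000 → (cmp)
[9] flags=1000 VS?F → skip
[10] flags=1000 VC?T → r2=0xb4

VAL = 0xb4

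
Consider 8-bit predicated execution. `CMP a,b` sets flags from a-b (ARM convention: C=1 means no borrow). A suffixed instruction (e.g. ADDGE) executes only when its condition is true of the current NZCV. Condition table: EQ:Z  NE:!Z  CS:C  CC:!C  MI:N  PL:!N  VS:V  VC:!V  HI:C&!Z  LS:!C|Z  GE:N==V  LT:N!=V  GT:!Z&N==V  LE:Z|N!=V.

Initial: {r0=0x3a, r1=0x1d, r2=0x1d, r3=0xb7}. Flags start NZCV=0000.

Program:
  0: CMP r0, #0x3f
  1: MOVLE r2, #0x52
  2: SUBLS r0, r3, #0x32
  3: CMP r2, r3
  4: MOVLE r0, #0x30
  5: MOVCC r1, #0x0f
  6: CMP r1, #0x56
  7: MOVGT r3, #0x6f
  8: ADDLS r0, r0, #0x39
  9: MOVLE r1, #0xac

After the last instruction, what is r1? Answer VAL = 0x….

[0] flags=1000 → (cmp)
[1] flags=1000 LE?T → r2=0x52
[2] flags=1000 LS?T → r0=0x85
[3] flags=1001 → (cmp)
[4] flags=1001 LE?F → skip
[5] flags=1001 CC?T → r1=0x0f
[6] flags=1000 → (cmp)
[7] flags=1000 GT?F → skip
[8] flags=1000 LS?T → r0=0xbe
[9] flags=1000 LE?T → r1=0xac

VAL = 0xac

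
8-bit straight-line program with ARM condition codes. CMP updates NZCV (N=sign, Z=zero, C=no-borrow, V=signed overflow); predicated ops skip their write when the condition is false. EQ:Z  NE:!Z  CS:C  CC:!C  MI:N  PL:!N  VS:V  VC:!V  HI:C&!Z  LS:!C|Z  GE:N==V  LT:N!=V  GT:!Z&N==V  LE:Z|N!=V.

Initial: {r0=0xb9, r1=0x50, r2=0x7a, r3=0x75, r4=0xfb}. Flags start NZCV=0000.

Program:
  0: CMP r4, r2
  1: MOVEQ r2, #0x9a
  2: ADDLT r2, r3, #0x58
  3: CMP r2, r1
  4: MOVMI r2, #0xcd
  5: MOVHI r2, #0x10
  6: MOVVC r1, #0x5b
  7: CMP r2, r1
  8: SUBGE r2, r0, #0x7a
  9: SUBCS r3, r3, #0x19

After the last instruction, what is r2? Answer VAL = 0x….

VAL = 0x10

[0] flags=1010 → (cmp)
[1] flags=1010 EQ?F → skip
[2] flags=1010 LT?T → r2=0xcd
[3] flags=0011 → (cmp)
[4] flags=0011 MI?F → skip
[5] flags=0011 HI?T → r2=0x10
[6] flags=0011 VC?F → skip
[7] flags=1000 → (cmp)
[8] flags=1000 GE?F → skip
[9] flags=1000 CS?F → skip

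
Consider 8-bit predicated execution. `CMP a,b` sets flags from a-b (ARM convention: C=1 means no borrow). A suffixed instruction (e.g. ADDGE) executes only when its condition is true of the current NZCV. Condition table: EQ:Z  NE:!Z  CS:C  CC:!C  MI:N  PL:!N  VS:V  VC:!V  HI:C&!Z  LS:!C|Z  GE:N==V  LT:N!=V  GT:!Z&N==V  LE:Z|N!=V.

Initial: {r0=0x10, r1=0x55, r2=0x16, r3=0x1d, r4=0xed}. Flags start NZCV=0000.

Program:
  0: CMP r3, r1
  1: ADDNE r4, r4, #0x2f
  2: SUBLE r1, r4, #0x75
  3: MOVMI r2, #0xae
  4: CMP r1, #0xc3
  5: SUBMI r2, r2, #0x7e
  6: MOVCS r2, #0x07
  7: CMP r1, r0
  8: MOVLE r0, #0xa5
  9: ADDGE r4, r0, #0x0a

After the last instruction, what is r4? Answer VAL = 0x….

VAL = 0x1c

[0] flags=1000 → (cmp)
[1] flags=1000 NE?T → r4=0x1c
[2] flags=1000 LE?T → r1=0xa7
[3] flags=1000 MI?T → r2=0xae
[4] flags=1000 → (cmp)
[5] flags=1000 MI?T → r2=0x30
[6] flags=1000 CS?F → skip
[7] flags=1010 → (cmp)
[8] flags=1010 LE?T → r0=0xa5
[9] flags=1010 GE?F → skip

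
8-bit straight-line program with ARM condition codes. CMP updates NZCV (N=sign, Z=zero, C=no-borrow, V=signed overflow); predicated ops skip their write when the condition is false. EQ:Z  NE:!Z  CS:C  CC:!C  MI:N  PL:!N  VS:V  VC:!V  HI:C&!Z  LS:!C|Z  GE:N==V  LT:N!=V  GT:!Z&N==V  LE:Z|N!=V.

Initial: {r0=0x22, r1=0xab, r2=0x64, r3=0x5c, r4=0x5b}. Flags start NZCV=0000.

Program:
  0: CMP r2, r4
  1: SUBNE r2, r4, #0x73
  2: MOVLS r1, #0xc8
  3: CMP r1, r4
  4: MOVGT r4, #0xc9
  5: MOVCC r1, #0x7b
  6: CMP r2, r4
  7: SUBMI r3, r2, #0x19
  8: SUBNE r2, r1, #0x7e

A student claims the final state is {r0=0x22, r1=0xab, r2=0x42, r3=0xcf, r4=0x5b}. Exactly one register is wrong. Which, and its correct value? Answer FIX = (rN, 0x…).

FIX = (r2, 0x2d)

[0] flags=0010 → (cmp)
[1] flags=0010 NE?T → r2=0xe8
[2] flags=0010 LS?F → skip
[3] flags=0011 → (cmp)
[4] flags=0011 GT?F → skip
[5] flags=0011 CC?F → skip
[6] flags=1010 → (cmp)
[7] flags=1010 MI?T → r3=0xcf
[8] flags=1010 NE?T → r2=0x2d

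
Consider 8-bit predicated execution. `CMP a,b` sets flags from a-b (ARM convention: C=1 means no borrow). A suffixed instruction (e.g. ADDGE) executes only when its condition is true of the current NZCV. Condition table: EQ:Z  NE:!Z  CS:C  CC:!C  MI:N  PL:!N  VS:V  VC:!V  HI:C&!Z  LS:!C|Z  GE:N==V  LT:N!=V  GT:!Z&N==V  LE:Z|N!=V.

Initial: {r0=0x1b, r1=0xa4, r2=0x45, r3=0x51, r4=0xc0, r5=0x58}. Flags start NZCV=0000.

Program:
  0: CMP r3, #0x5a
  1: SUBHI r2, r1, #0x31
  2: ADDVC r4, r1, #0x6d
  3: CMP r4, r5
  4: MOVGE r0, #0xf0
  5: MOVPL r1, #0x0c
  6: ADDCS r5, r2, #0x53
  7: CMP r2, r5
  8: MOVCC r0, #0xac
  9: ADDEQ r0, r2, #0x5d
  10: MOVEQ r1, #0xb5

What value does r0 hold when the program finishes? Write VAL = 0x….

[0] flags=1000 → (cmp)
[1] flags=1000 HI?F → skip
[2] flags=1000 VC?T → r4=0x11
[3] flags=1000 → (cmp)
[4] flags=1000 GE?F → skip
[5] flags=1000 PL?F → skip
[6] flags=1000 CS?F → skip
[7] flags=1000 → (cmp)
[8] flags=1000 CC?T → r0=0xac
[9] flags=1000 EQ?F → skip
[10] flags=1000 EQ?F → skip

VAL = 0xac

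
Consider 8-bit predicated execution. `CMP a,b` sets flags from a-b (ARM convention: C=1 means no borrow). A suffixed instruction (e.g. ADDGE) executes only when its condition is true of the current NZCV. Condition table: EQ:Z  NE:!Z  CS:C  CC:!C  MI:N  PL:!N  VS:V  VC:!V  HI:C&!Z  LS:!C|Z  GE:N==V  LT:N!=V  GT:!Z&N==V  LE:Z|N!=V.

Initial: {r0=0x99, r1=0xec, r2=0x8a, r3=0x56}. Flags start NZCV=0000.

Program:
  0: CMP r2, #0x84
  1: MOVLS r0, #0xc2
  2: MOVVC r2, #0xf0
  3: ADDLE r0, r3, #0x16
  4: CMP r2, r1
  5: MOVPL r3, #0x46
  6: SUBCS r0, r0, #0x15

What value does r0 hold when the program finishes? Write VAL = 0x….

[0] flags=0010 → (cmp)
[1] flags=0010 LS?F → skip
[2] flags=0010 VC?T → r2=0xf0
[3] flags=0010 LE?F → skip
[4] flags=0010 → (cmp)
[5] flags=0010 PL?T → r3=0x46
[6] flags=0010 CS?T → r0=0x84

VAL = 0x84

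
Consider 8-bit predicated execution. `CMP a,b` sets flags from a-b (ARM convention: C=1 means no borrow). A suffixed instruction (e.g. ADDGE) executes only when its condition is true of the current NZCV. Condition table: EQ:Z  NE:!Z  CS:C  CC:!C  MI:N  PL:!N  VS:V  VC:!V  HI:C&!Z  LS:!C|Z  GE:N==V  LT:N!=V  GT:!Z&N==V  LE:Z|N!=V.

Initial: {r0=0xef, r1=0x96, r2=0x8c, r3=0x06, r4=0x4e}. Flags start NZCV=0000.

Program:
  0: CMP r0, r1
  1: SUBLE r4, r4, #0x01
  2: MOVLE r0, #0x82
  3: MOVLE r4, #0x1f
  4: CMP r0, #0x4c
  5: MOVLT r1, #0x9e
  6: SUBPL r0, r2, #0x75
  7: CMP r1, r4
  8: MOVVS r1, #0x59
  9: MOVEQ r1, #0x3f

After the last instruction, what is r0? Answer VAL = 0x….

0: ✓ CMP  NZCV=0010
1: · SUBLE
2: · MOVLE
3: · MOVLE
4: ✓ CMP  NZCV=1010
5: ✓ MOVLT  r1←0x9e
6: · SUBPL
7: ✓ CMP  NZCV=0011
8: ✓ MOVVS  r1←0x59
9: · MOVEQ

VAL = 0xef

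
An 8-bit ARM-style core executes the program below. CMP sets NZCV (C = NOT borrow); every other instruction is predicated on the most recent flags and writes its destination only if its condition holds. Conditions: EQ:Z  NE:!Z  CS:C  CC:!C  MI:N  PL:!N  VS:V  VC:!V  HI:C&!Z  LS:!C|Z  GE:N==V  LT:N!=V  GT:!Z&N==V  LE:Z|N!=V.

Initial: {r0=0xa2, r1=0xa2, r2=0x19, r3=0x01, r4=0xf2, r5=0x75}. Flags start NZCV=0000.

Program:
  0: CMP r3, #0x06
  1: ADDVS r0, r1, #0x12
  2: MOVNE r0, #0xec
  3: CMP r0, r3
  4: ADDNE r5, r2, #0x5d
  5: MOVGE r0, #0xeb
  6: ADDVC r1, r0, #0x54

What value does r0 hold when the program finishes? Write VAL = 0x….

0: ✓ CMP  NZCV=1000
1: · ADDVS
2: ✓ MOVNE  r0←0xec
3: ✓ CMP  NZCV=1010
4: ✓ ADDNE  r5←0x76
5: · MOVGE
6: ✓ ADDVC  r1←0x40

VAL = 0xec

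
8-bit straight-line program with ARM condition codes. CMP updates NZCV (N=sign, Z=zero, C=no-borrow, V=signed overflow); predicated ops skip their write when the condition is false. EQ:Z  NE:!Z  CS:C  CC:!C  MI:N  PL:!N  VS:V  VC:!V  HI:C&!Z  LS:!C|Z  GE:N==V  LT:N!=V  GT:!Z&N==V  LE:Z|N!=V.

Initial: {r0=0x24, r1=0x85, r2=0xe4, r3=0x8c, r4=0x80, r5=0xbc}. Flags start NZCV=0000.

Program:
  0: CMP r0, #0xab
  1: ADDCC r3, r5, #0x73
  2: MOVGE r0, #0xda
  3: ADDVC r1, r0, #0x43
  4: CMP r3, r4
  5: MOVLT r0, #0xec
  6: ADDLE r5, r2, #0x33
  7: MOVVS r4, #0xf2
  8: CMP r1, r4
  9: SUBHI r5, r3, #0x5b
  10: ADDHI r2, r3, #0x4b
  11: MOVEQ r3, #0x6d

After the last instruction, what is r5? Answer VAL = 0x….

VAL = 0xbc

0: ✓ CMP  NZCV=0000
1: ✓ ADDCC  r3←0x2f
2: ✓ MOVGE  r0←0xda
3: ✓ ADDVC  r1←0x1d
4: ✓ CMP  NZCV=1001
5: · MOVLT
6: · ADDLE
7: ✓ MOVVS  r4←0xf2
8: ✓ CMP  NZCV=0000
9: · SUBHI
10: · ADDHI
11: · MOVEQ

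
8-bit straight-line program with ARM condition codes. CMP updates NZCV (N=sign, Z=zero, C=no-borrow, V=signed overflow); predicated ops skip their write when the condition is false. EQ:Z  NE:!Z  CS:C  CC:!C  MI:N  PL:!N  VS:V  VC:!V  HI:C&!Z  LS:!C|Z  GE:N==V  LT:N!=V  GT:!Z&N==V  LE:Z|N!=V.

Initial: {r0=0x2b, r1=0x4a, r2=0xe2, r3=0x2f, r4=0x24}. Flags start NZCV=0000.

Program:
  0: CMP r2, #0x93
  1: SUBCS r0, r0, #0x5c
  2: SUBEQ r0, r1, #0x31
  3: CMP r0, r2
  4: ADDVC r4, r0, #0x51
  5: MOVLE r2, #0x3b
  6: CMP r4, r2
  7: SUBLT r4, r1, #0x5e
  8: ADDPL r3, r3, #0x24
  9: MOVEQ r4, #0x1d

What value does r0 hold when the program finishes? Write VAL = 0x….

VAL = 0xcf

0: ✓ CMP  NZCV=0010
1: ✓ SUBCS  r0←0xcf
2: · SUBEQ
3: ✓ CMP  NZCV=1000
4: ✓ ADDVC  r4←0x20
5: ✓ MOVLE  r2←0x3b
6: ✓ CMP  NZCV=1000
7: ✓ SUBLT  r4←0xec
8: · ADDPL
9: · MOVEQ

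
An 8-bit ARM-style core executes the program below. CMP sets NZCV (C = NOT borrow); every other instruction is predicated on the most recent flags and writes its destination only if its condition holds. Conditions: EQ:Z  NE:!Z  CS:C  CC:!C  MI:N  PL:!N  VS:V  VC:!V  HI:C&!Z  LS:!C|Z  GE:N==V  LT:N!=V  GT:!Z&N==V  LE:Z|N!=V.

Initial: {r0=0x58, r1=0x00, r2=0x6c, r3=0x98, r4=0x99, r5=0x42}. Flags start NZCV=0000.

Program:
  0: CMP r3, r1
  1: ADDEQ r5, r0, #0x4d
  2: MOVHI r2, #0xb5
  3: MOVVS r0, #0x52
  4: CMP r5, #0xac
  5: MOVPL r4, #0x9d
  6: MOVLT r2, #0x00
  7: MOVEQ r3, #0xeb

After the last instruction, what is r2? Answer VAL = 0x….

[0] flags=1010 → (cmp)
[1] flags=1010 EQ?F → skip
[2] flags=1010 HI?T → r2=0xb5
[3] flags=1010 VS?F → skip
[4] flags=1001 → (cmp)
[5] flags=1001 PL?F → skip
[6] flags=1001 LT?F → skip
[7] flags=1001 EQ?F → skip

VAL = 0xb5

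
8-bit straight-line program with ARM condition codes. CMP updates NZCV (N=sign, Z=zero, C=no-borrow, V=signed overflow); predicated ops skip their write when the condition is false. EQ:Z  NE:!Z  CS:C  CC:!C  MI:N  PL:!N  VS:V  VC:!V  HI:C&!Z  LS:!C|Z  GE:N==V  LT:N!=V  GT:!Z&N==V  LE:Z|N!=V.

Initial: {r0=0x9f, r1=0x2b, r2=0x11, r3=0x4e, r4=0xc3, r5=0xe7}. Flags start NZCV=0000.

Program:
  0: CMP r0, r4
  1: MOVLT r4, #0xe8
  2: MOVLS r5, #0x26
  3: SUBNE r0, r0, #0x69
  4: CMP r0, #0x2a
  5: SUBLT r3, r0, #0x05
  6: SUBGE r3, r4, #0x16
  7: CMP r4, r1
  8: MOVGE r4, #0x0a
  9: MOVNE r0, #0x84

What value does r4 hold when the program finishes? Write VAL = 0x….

VAL = 0xe8

[0] flags=1000 → (cmp)
[1] flags=1000 LT?T → r4=0xe8
[2] flags=1000 LS?T → r5=0x26
[3] flags=1000 NE?T → r0=0x36
[4] flags=0010 → (cmp)
[5] flags=0010 LT?F → skip
[6] flags=0010 GE?T → r3=0xd2
[7] flags=1010 → (cmp)
[8] flags=1010 GE?F → skip
[9] flags=1010 NE?T → r0=0x84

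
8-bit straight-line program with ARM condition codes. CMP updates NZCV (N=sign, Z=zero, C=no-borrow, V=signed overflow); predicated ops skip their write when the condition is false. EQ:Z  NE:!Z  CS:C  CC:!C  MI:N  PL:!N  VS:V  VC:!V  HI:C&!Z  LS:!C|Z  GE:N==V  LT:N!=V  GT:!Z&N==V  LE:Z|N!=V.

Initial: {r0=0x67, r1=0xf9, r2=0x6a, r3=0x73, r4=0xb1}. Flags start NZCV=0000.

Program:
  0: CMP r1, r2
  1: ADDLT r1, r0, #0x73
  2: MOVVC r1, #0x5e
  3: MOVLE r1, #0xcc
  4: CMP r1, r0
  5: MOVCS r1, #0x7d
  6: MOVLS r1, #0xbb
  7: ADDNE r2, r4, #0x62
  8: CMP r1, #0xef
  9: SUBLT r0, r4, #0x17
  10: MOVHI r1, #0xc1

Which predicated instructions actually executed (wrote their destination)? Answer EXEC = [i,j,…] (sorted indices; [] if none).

EXEC = [1,2,3,5,7]

[0] flags=1010 → (cmp)
[1] flags=1010 LT?T → r1=0xda
[2] flags=1010 VC?T → r1=0x5e
[3] flags=1010 LE?T → r1=0xcc
[4] flags=0011 → (cmp)
[5] flags=0011 CS?T → r1=0x7d
[6] flags=0011 LS?F → skip
[7] flags=0011 NE?T → r2=0x13
[8] flags=1001 → (cmp)
[9] flags=1001 LT?F → skip
[10] flags=1001 HI?F → skip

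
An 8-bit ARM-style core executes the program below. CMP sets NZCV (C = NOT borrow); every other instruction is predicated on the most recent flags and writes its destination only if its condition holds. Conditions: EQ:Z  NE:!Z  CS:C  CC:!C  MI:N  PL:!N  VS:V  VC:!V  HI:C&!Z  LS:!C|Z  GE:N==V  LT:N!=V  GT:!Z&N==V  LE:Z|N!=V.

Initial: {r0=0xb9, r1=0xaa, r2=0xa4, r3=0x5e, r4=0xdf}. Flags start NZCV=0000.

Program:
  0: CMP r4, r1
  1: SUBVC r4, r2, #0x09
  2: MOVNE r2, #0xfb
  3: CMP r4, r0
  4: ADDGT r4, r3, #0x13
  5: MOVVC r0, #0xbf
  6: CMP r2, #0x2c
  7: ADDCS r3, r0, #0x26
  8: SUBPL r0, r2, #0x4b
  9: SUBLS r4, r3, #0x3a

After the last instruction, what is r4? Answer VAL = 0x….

[0] flags=0010 → (cmp)
[1] flags=0010 VC?T → r4=0x9b
[2] flags=0010 NE?T → r2=0xfb
[3] flags=1000 → (cmp)
[4] flags=1000 GT?F → skip
[5] flags=1000 VC?T → r0=0xbf
[6] flags=1010 → (cmp)
[7] flags=1010 CS?T → r3=0xe5
[8] flags=1010 PL?F → skip
[9] flags=1010 LS?F → skip

VAL = 0x9b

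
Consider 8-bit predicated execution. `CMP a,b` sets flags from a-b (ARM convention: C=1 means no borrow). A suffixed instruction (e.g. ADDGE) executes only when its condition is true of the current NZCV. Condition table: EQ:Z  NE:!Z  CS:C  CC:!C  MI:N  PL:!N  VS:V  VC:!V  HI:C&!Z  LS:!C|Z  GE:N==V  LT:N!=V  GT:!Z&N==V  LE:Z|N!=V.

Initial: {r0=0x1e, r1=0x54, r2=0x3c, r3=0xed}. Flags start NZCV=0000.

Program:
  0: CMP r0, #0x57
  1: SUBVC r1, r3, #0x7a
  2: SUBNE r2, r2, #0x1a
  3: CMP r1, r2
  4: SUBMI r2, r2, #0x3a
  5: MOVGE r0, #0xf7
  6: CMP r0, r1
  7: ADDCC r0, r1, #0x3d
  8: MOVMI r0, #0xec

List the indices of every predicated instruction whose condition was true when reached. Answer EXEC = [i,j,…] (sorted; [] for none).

EXEC = [1,2,5,8]

[0] flags=1000 → (cmp)
[1] flags=1000 VC?T → r1=0x73
[2] flags=1000 NE?T → r2=0x22
[3] flags=0010 → (cmp)
[4] flags=0010 MI?F → skip
[5] flags=0010 GE?T → r0=0xf7
[6] flags=1010 → (cmp)
[7] flags=1010 CC?F → skip
[8] flags=1010 MI?T → r0=0xec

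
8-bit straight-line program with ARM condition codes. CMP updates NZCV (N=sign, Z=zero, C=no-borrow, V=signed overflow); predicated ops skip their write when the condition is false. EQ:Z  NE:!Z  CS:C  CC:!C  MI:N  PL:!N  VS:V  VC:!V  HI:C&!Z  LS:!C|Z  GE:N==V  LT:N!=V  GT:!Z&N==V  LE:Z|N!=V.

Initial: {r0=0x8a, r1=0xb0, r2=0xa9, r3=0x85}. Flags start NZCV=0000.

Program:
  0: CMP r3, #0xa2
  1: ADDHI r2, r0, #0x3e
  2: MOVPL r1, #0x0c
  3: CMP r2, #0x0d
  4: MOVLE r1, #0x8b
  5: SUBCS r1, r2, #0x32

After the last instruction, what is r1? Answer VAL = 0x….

VAL = 0x77

[0] flags=1000 → (cmp)
[1] flags=1000 HI?F → skip
[2] flags=1000 PL?F → skip
[3] flags=1010 → (cmp)
[4] flags=1010 LE?T → r1=0x8b
[5] flags=1010 CS?T → r1=0x77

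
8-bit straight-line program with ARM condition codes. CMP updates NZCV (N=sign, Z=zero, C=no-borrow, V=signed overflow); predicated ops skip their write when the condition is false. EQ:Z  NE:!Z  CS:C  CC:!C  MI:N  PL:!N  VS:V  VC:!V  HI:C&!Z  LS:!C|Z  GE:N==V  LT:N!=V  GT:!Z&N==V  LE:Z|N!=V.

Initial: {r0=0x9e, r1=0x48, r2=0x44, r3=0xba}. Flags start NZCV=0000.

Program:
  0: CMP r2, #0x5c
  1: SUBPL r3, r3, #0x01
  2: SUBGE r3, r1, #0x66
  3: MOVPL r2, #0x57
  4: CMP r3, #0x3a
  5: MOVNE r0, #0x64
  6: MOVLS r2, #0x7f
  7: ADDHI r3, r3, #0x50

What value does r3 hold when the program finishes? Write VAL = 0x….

VAL = 0x0a

[0] flags=1000 → (cmp)
[1] flags=1000 PL?F → skip
[2] flags=1000 GE?F → skip
[3] flags=1000 PL?F → skip
[4] flags=1010 → (cmp)
[5] flags=1010 NE?T → r0=0x64
[6] flags=1010 LS?F → skip
[7] flags=1010 HI?T → r3=0x0a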